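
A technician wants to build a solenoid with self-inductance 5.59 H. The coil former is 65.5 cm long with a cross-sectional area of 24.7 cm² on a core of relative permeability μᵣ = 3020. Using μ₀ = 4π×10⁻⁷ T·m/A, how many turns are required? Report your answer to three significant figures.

N ≈ 625 turns

A = 24.7 cm² = 2.470×10^-3 m².
From L = μ₀μᵣN²A/ℓ, N = √(Lℓ / (μ₀μᵣA)).
N = √[(5.59)(0.655) / ((4π×10⁻⁷)(3020)×2.470×10^-3)] = √(3.906×10^5) ≈ 625.0.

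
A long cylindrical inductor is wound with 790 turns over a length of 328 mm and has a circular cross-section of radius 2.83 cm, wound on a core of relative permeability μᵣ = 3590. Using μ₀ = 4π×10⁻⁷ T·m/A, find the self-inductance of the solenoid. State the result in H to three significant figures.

L ≈ 21.6 H

A = πr² = π(2.830×10^-2 m)² = 2.516×10^-3 m².
For a long solenoid, L = μ₀μᵣN²A/ℓ.
L = (4π×10⁻⁷)(3590)(790)²(2.516×10^-3)/(0.328 m) = 21.6 H.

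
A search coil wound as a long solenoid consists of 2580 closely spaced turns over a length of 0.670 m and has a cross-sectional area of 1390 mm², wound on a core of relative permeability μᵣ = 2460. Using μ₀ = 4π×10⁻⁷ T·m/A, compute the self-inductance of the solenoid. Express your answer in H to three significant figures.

A = 1390 mm² = 1.390×10^-3 m².
For a long solenoid, L = μ₀μᵣN²A/ℓ.
L = (4π×10⁻⁷)(2460)(2580)²(1.390×10^-3)/(0.67 m) = 42.69 H.

L ≈ 42.7 H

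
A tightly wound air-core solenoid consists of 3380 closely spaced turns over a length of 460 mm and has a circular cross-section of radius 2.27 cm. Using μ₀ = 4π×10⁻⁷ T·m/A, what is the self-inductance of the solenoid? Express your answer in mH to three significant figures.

L ≈ 50.5 mH

A = πr² = π(2.270×10^-2 m)² = 1.619×10^-3 m².
For a long solenoid, L = μ₀N²A/ℓ.
L = (4π×10⁻⁷)(3380)²(1.619×10^-3)/(0.46 m) = 5.052×10^-2 H.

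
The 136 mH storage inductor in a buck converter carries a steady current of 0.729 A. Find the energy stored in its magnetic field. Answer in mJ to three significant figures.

U ≈ 36.1 mJ

Stored magnetic energy: U = ½LI².
U = ½(0.136 H)(0.729 A)² = 3.614×10^-2 J.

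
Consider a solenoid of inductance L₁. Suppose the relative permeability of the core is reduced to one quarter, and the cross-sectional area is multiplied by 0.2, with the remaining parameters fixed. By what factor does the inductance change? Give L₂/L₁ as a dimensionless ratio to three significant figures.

L₂/L₁ = 0.0500

For a solenoid, L ∝ μᵣN²A/ℓ.
L₂/L₁ = (0.25) × (0.2) = 0.0500.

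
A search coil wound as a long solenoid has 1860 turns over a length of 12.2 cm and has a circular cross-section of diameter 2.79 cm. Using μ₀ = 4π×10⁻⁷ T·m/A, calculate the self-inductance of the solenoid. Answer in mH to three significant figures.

A = π(d/2)² = π(1.395×10^-2 m)² = 6.114×10^-4 m².
For a long solenoid, L = μ₀N²A/ℓ.
L = (4π×10⁻⁷)(1860)²(6.114×10^-4)/(0.122 m) = 2.179×10^-2 H.

L ≈ 21.8 mH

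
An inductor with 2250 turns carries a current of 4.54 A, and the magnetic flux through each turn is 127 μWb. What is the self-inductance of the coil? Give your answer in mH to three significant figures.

L ≈ 62.9 mH

Self-inductance is defined by L = NΦ_B/I (flux linkage over current).
L = (2250)(1.270×10^-4 Wb)/(4.54 A) = 6.294×10^-2 H.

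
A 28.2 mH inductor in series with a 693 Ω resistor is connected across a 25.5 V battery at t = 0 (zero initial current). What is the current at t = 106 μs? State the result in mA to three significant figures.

I ≈ 34.1 mA

τ = L/R = 2.820×10^-2/693 = 4.069×10^-5 s; final current I_∞ = ε/R = 25.5/693 = 3.680×10^-2 A.
I(t) = I_∞(1 − e^(−t/τ)) with t/τ = 2.605.
I = (3.680×10^-2)(1 − e^(−2.605)) = 3.408×10^-2 A.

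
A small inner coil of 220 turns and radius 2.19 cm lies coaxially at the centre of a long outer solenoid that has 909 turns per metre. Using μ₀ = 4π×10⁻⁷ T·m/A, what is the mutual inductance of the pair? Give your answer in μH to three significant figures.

M ≈ 379 μH

The outer solenoid produces a uniform field B₁ = μ₀n₁I₁ across the inner coil,
so the flux linkage is N₂Φ = N₂B₁A₂ = μ₀n₁N₂A₂·I₁, giving M = μ₀n₁N₂A₂.
A₂ = πr² = π(2.190×10^-2 m)² = 1.507×10^-3 m².
M = (4π×10⁻⁷)(909)(220)(1.507×10^-3) = 3.786×10^-4 H.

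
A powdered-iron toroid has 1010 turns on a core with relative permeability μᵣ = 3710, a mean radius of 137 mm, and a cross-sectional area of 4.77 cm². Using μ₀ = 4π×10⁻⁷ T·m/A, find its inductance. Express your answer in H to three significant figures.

L ≈ 2.64 H

For a thin toroid, L = μ₀μᵣN²A/(2πR).
L = (4π×10⁻⁷)(3710)(1010)²(4.770×10^-4) / (2π×0.137 m) = 2.635 H.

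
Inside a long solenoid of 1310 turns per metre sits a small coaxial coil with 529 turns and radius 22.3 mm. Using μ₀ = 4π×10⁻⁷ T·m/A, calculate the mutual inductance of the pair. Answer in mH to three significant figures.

The outer solenoid produces a uniform field B₁ = μ₀n₁I₁ across the inner coil,
so the flux linkage is N₂Φ = N₂B₁A₂ = μ₀n₁N₂A₂·I₁, giving M = μ₀n₁N₂A₂.
A₂ = πr² = π(2.230×10^-2 m)² = 1.562×10^-3 m².
M = (4π×10⁻⁷)(1310)(529)(1.562×10^-3) = 1.360×10^-3 H.

M ≈ 1.36 mH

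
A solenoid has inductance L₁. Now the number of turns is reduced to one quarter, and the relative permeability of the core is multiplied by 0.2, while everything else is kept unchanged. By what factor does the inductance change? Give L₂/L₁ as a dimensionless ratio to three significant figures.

L₂/L₁ = 0.0125

For a solenoid, L ∝ μᵣN²A/ℓ.
L₂/L₁ = (0.25)^2 × (0.2) = 0.0125.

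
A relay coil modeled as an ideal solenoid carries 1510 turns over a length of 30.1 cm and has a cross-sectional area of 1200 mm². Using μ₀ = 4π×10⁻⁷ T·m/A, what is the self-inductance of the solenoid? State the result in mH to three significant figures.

L ≈ 11.4 mH

A = 1200 mm² = 1.200×10^-3 m².
For a long solenoid, L = μ₀N²A/ℓ.
L = (4π×10⁻⁷)(1510)²(1.200×10^-3)/(0.301 m) = 1.142×10^-2 H.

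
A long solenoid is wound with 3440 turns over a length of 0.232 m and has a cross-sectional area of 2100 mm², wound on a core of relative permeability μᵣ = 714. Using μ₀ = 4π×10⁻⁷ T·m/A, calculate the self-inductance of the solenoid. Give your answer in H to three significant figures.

A = 2100 mm² = 2.100×10^-3 m².
For a long solenoid, L = μ₀μᵣN²A/ℓ.
L = (4π×10⁻⁷)(714)(3440)²(2.100×10^-3)/(0.232 m) = 96.11 H.

L ≈ 96.1 H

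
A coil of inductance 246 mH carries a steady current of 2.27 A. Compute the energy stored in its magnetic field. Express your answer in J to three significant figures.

U ≈ 0.634 J

Stored magnetic energy: U = ½LI².
U = ½(0.246 H)(2.27 A)² = 0.6338 J.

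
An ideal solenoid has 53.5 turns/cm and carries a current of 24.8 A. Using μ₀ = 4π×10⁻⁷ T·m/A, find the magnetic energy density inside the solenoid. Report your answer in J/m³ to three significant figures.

B = μ₀nI = (4π×10⁻⁷)(5.350×10^3)(24.8) = 0.1667 T.
u = B²/(2μ₀) = (0.1667)²/(2×4π×10⁻⁷) = 1.106×10^4 J/m³.

u ≈ 11100 J/m³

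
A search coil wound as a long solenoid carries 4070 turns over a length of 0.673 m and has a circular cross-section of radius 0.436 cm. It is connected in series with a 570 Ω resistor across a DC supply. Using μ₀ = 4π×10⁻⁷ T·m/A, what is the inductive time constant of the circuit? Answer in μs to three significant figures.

A = πr² = π(4.360×10^-3 m)² = 5.972×10^-5 m².
L = μ₀N²A/ℓ = (4π×10⁻⁷)(4070)²(5.972×10^-5)/(0.673) = 1.847×10^-3 H.
τ = L/R = (1.847×10^-3)/(570) = 3.241×10^-6 s.

τ ≈ 3.24 μs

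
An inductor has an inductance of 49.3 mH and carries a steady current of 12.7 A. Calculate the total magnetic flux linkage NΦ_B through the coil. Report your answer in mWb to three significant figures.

NΦ_B ≈ 626 mWb

From L = NΦ_B/I, the flux linkage is NΦ_B = LI.
NΦ_B = (4.930×10^-2 H)(12.7 A) = 0.6261 Wb.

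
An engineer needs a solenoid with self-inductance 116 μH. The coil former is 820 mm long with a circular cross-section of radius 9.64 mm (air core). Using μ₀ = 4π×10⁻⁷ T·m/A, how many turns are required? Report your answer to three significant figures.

A = πr² = π(9.640×10^-3 m)² = 2.919×10^-4 m².
From L = μ₀N²A/ℓ, N = √(Lℓ / (μ₀A)).
N = √[(1.160×10^-4)(0.82) / ((4π×10⁻⁷)×2.919×10^-4)] = √(2.593×10^5) ≈ 509.2.

N ≈ 509 turns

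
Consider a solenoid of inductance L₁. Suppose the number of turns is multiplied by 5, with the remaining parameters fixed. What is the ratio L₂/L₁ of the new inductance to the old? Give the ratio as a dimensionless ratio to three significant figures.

For a solenoid, L ∝ μᵣN²A/ℓ.
L₂/L₁ = (5)^2 = 25.0.

L₂/L₁ = 25.0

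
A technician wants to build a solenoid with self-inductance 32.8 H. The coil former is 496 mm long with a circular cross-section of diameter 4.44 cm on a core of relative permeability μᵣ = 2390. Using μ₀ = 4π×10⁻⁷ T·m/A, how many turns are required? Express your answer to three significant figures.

A = π(d/2)² = π(2.220×10^-2 m)² = 1.548×10^-3 m².
From L = μ₀μᵣN²A/ℓ, N = √(Lℓ / (μ₀μᵣA)).
N = √[(32.8)(0.496) / ((4π×10⁻⁷)(2390)×1.548×10^-3)] = √(3.499×10^6) ≈ 1870.4.

N ≈ 1870 turns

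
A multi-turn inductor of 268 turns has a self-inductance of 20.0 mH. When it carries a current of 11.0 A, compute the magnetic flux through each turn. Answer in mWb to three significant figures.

Φ_B ≈ 0.821 mWb

From L = NΦ_B/I, the flux per turn is Φ_B = LI/N.
Φ_B = (2.000×10^-2 H)(11.0 A)/268 = 8.209×10^-4 Wb.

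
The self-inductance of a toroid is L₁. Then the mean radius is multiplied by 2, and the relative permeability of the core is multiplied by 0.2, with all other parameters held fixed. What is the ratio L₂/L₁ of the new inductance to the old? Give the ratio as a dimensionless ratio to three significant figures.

For a toroid, L ∝ μᵣN²A/R.
L₂/L₁ = (2)^-1 × (0.2) = 0.100.

L₂/L₁ = 0.100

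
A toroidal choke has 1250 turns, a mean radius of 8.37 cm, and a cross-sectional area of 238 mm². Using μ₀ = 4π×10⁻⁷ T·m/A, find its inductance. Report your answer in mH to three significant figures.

For a thin toroid, L = μ₀N²A/(2πR).
L = (4π×10⁻⁷)(1250)²(2.380×10^-4) / (2π×8.370×10^-2 m) = 8.886×10^-4 H.

L ≈ 0.889 mH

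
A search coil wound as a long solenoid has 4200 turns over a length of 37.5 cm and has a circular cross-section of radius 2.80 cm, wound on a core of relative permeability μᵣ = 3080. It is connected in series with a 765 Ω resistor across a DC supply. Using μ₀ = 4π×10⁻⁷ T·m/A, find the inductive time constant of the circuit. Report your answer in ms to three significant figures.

A = πr² = π(2.800×10^-2 m)² = 2.463×10^-3 m².
L = μ₀μᵣN²A/ℓ = (4π×10⁻⁷)(3080)(4200)²(2.463×10^-3)/(0.375) = 448.4 H.
τ = L/R = (448.4)/(765) = 0.5862 s.

τ ≈ 586 ms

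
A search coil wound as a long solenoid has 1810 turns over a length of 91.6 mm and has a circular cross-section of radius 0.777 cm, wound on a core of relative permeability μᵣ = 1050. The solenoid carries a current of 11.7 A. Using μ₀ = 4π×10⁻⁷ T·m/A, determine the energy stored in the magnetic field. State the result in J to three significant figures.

A = πr² = π(7.770×10^-3 m)² = 1.897×10^-4 m².
L = μ₀μᵣN²A/ℓ = (4π×10⁻⁷)(1050)(1810)²(1.897×10^-4)/(9.160×10^-2) = 8.951 H.
U = ½LI² = ½(8.951)(11.7)² = 612.6 J.

U ≈ 613 J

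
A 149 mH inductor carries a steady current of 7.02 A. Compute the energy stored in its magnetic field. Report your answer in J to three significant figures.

Stored magnetic energy: U = ½LI².
U = ½(0.149 H)(7.02 A)² = 3.671 J.

U ≈ 3.67 J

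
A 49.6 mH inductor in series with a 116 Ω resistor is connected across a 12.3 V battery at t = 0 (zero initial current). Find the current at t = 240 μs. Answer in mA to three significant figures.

τ = L/R = 4.960×10^-2/116 = 4.276×10^-4 s; final current I_∞ = ε/R = 12.3/116 = 0.106 A.
I(t) = I_∞(1 − e^(−t/τ)) with t/τ = 0.561.
I = (0.106)(1 − e^(−0.561)) = 4.554×10^-2 A.

I ≈ 45.5 mA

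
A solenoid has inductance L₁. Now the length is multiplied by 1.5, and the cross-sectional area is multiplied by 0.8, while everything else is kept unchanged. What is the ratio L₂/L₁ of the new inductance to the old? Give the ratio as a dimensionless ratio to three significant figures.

For a solenoid, L ∝ μᵣN²A/ℓ.
L₂/L₁ = (1.5)^-1 × (0.8) = 0.533.

L₂/L₁ = 0.533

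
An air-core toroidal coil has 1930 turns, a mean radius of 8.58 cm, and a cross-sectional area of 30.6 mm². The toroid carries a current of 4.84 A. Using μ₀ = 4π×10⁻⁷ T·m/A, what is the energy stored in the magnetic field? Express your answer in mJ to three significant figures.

L = μ₀N²A/(2πR) = (4π×10⁻⁷)(1930)²(3.060×10^-5)/(2π×8.580×10^-2) = 2.657×10^-4 H.
U = ½LI² = ½(2.657×10^-4)(4.84)² = 3.112×10^-3 J.

U ≈ 3.11 mJ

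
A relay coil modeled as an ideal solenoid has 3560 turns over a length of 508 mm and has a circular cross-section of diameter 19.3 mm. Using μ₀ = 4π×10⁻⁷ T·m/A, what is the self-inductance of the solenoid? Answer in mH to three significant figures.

L ≈ 9.17 mH

A = π(d/2)² = π(9.650×10^-3 m)² = 2.926×10^-4 m².
For a long solenoid, L = μ₀N²A/ℓ.
L = (4π×10⁻⁷)(3560)²(2.926×10^-4)/(0.508 m) = 9.172×10^-3 H.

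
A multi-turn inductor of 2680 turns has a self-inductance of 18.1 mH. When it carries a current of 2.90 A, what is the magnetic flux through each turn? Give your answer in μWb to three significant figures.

Φ_B ≈ 19.6 μWb

From L = NΦ_B/I, the flux per turn is Φ_B = LI/N.
Φ_B = (1.810×10^-2 H)(2.90 A)/2680 = 1.959×10^-5 Wb.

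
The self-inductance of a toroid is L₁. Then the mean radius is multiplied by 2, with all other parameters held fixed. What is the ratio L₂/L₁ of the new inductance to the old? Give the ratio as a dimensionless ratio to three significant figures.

L₂/L₁ = 0.500

For a toroid, L ∝ μᵣN²A/R.
L₂/L₁ = (2)^-1 = 0.500.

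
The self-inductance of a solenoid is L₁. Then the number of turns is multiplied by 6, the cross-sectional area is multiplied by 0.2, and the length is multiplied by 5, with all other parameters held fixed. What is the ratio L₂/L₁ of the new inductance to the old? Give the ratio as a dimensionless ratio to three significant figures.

L₂/L₁ = 1.44

For a solenoid, L ∝ μᵣN²A/ℓ.
L₂/L₁ = (6)^2 × (0.2) × (5)^-1 = 1.44.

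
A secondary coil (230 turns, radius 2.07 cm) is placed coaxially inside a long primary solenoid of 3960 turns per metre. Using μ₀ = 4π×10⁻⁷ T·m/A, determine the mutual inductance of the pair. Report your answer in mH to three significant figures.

M ≈ 1.54 mH

The outer solenoid produces a uniform field B₁ = μ₀n₁I₁ across the inner coil,
so the flux linkage is N₂Φ = N₂B₁A₂ = μ₀n₁N₂A₂·I₁, giving M = μ₀n₁N₂A₂.
A₂ = πr² = π(2.070×10^-2 m)² = 1.346×10^-3 m².
M = (4π×10⁻⁷)(3960)(230)(1.346×10^-3) = 1.541×10^-3 H.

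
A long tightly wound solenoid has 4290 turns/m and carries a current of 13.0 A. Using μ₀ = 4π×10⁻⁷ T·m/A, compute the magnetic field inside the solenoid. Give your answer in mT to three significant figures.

Inside a long solenoid, B = μ₀nI.
B = (4π×10⁻⁷)(4.290×10^3 m⁻¹)(13.0 A) = 7.008×10^-2 T.

B ≈ 70.1 mT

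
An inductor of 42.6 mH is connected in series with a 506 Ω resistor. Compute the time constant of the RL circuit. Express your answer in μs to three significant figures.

τ ≈ 84.2 μs

τ = L/R = (4.260×10^-2 H)/(506 Ω) = 8.419×10^-5 s.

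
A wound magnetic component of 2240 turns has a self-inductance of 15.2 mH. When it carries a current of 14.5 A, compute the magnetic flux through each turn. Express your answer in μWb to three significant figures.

From L = NΦ_B/I, the flux per turn is Φ_B = LI/N.
Φ_B = (1.520×10^-2 H)(14.5 A)/2240 = 9.839×10^-5 Wb.

Φ_B ≈ 98.4 μWb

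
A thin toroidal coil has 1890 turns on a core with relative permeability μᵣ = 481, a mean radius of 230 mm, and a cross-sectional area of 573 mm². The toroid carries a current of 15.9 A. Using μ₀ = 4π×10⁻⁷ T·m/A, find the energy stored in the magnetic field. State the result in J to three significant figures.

U ≈ 108 J

L = μ₀μᵣN²A/(2πR) = (4π×10⁻⁷)(481)(1890)²(5.730×10^-4)/(2π×0.23) = 0.8561 H.
U = ½LI² = ½(0.8561)(15.9)² = 108.2 J.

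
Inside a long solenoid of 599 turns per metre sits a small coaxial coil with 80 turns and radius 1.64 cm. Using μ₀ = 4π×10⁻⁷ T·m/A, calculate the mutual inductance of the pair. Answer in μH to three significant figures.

M ≈ 50.9 μH

The outer solenoid produces a uniform field B₁ = μ₀n₁I₁ across the inner coil,
so the flux linkage is N₂Φ = N₂B₁A₂ = μ₀n₁N₂A₂·I₁, giving M = μ₀n₁N₂A₂.
A₂ = πr² = π(1.640×10^-2 m)² = 8.450×10^-4 m².
M = (4π×10⁻⁷)(599)(80)(8.450×10^-4) = 5.088×10^-5 H.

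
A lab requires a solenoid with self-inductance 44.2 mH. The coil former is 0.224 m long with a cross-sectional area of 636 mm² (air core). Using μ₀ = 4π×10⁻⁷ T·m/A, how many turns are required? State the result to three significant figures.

N ≈ 3520 turns

A = 636 mm² = 6.360×10^-4 m².
From L = μ₀N²A/ℓ, N = √(Lℓ / (μ₀A)).
N = √[(4.420×10^-2)(0.224) / ((4π×10⁻⁷)×6.360×10^-4)] = √(1.239×10^7) ≈ 3519.7.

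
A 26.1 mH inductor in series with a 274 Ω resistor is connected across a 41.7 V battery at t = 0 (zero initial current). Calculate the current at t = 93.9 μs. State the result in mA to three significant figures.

τ = L/R = 2.610×10^-2/274 = 9.526×10^-5 s; final current I_∞ = ε/R = 41.7/274 = 0.1522 A.
I(t) = I_∞(1 − e^(−t/τ)) with t/τ = 0.986.
I = (0.1522)(1 − e^(−0.986)) = 9.540×10^-2 A.

I ≈ 95.4 mA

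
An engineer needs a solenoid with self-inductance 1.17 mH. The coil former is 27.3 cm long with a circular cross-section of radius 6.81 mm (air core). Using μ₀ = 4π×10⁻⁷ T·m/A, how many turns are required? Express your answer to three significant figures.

N ≈ 1320 turns

A = πr² = π(6.810×10^-3 m)² = 1.457×10^-4 m².
From L = μ₀N²A/ℓ, N = √(Lℓ / (μ₀A)).
N = √[(1.170×10^-3)(0.273) / ((4π×10⁻⁷)×1.457×10^-4)] = √(1.7446×10^6) ≈ 1320.8.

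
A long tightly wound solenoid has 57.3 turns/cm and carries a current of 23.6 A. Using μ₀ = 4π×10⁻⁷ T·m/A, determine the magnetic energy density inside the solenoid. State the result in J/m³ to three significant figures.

B = μ₀nI = (4π×10⁻⁷)(5.730×10^3)(23.6) = 0.1699 T.
u = B²/(2μ₀) = (0.1699)²/(2×4π×10⁻⁷) = 1.149×10^4 J/m³.

u ≈ 11500 J/m³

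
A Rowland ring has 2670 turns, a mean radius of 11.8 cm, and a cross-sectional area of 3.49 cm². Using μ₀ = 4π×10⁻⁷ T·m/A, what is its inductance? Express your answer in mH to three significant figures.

L ≈ 4.22 mH

For a thin toroid, L = μ₀N²A/(2πR).
L = (4π×10⁻⁷)(2670)²(3.490×10^-4) / (2π×0.118 m) = 4.217×10^-3 H.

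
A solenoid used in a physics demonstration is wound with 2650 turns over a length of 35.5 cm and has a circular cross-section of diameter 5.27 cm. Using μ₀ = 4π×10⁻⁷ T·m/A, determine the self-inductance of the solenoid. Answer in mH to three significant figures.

A = π(d/2)² = π(2.635×10^-2 m)² = 2.181×10^-3 m².
For a long solenoid, L = μ₀N²A/ℓ.
L = (4π×10⁻⁷)(2650)²(2.181×10^-3)/(0.355 m) = 5.422×10^-2 H.

L ≈ 54.2 mH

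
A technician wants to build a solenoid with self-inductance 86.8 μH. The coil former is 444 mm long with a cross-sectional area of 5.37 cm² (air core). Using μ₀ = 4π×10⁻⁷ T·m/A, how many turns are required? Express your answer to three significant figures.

A = 5.37 cm² = 5.370×10^-4 m².
From L = μ₀N²A/ℓ, N = √(Lℓ / (μ₀A)).
N = √[(8.680×10^-5)(0.444) / ((4π×10⁻⁷)×5.370×10^-4)] = √(5.711×10^4) ≈ 239.0.

N ≈ 239 turns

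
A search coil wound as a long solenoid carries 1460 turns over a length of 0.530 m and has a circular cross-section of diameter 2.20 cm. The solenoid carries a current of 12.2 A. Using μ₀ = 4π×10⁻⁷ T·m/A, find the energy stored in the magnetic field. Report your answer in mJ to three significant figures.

U ≈ 143 mJ

A = π(d/2)² = π(1.100×10^-2 m)² = 3.801×10^-4 m².
L = μ₀N²A/ℓ = (4π×10⁻⁷)(1460)²(3.801×10^-4)/(0.53) = 1.921×10^-3 H.
U = ½LI² = ½(1.921×10^-3)(12.2)² = 0.143 J.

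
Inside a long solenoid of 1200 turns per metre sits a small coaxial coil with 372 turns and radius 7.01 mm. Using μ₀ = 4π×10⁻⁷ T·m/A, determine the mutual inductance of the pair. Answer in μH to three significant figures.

M ≈ 86.6 μH

The outer solenoid produces a uniform field B₁ = μ₀n₁I₁ across the inner coil,
so the flux linkage is N₂Φ = N₂B₁A₂ = μ₀n₁N₂A₂·I₁, giving M = μ₀n₁N₂A₂.
A₂ = πr² = π(7.010×10^-3 m)² = 1.544×10^-4 m².
M = (4π×10⁻⁷)(1200)(372)(1.544×10^-4) = 8.660×10^-5 H.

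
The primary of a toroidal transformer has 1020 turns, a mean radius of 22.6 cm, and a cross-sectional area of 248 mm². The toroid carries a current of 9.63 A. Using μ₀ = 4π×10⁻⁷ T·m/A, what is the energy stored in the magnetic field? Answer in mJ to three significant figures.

L = μ₀N²A/(2πR) = (4π×10⁻⁷)(1020)²(2.480×10^-4)/(2π×0.226) = 2.283×10^-4 H.
U = ½LI² = ½(2.283×10^-4)(9.63)² = 1.059×10^-2 J.

U ≈ 10.6 mJ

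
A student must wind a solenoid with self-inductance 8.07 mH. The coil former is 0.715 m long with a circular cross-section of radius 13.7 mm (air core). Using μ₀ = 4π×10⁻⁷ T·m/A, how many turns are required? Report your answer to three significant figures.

N ≈ 2790 turns

A = πr² = π(1.370×10^-2 m)² = 5.896×10^-4 m².
From L = μ₀N²A/ℓ, N = √(Lℓ / (μ₀A)).
N = √[(8.070×10^-3)(0.715) / ((4π×10⁻⁷)×5.896×10^-4)] = √(7.787×10^6) ≈ 2790.5.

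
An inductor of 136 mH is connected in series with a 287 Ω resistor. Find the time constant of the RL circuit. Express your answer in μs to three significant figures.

τ = L/R = (0.136 H)/(287 Ω) = 4.739×10^-4 s.

τ ≈ 474 μs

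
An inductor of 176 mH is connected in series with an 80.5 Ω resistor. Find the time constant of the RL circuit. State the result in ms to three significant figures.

τ = L/R = (0.176 H)/(80.5 Ω) = 2.186×10^-3 s.

τ ≈ 2.19 ms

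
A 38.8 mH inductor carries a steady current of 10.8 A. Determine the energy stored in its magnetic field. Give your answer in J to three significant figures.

Stored magnetic energy: U = ½LI².
U = ½(3.880×10^-2 H)(10.8 A)² = 2.263 J.

U ≈ 2.26 J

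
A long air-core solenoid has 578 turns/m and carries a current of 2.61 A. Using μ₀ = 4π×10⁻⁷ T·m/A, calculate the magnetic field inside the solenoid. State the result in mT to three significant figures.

B ≈ 1.90 mT

Inside a long solenoid, B = μ₀nI.
B = (4π×10⁻⁷)(578 m⁻¹)(2.61 A) = 1.896×10^-3 T.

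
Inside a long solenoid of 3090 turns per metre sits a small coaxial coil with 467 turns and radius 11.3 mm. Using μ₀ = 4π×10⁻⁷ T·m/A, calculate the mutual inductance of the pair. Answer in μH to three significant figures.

The outer solenoid produces a uniform field B₁ = μ₀n₁I₁ across the inner coil,
so the flux linkage is N₂Φ = N₂B₁A₂ = μ₀n₁N₂A₂·I₁, giving M = μ₀n₁N₂A₂.
A₂ = πr² = π(1.130×10^-2 m)² = 4.011×10^-4 m².
M = (4π×10⁻⁷)(3090)(467)(4.011×10^-4) = 7.274×10^-4 H.

M ≈ 727 μH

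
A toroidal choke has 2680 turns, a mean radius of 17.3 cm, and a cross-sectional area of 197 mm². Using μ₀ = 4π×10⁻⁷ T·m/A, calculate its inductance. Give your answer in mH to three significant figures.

For a thin toroid, L = μ₀N²A/(2πR).
L = (4π×10⁻⁷)(2680)²(1.970×10^-4) / (2π×0.173 m) = 1.636×10^-3 H.

L ≈ 1.64 mH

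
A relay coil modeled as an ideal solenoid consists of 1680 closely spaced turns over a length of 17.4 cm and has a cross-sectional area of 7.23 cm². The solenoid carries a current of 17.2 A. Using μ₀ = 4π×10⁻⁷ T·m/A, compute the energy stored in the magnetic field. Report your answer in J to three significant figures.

U ≈ 2.18 J

A = 7.23 cm² = 7.230×10^-4 m².
L = μ₀N²A/ℓ = (4π×10⁻⁷)(1680)²(7.230×10^-4)/(0.174) = 1.474×10^-2 H.
U = ½LI² = ½(1.474×10^-2)(17.2)² = 2.18 J.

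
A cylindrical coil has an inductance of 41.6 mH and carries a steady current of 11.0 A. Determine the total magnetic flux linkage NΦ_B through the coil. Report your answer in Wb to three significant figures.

NΦ_B ≈ 0.458 Wb

From L = NΦ_B/I, the flux linkage is NΦ_B = LI.
NΦ_B = (4.160×10^-2 H)(11.0 A) = 0.4576 Wb.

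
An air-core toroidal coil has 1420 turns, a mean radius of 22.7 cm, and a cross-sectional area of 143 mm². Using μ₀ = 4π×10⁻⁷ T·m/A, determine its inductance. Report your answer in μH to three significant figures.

L ≈ 254 μH

For a thin toroid, L = μ₀N²A/(2πR).
L = (4π×10⁻⁷)(1420)²(1.430×10^-4) / (2π×0.227 m) = 2.540×10^-4 H.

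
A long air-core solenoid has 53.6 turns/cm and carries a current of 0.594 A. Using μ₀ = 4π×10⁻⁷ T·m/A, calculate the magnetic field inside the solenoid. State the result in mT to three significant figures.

Inside a long solenoid, B = μ₀nI.
B = (4π×10⁻⁷)(5.360×10^3 m⁻¹)(0.594 A) = 4.001×10^-3 T.

B ≈ 4.00 mT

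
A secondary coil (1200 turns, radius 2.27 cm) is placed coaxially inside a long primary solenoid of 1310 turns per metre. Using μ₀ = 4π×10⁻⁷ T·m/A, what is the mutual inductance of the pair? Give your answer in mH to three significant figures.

M ≈ 3.20 mH

The outer solenoid produces a uniform field B₁ = μ₀n₁I₁ across the inner coil,
so the flux linkage is N₂Φ = N₂B₁A₂ = μ₀n₁N₂A₂·I₁, giving M = μ₀n₁N₂A₂.
A₂ = πr² = π(2.270×10^-2 m)² = 1.619×10^-3 m².
M = (4π×10⁻⁷)(1310)(1200)(1.619×10^-3) = 3.198×10^-3 H.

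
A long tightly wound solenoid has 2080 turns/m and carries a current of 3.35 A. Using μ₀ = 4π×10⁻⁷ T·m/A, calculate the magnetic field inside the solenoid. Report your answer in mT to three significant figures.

Inside a long solenoid, B = μ₀nI.
B = (4π×10⁻⁷)(2.080×10^3 m⁻¹)(3.35 A) = 8.756×10^-3 T.

B ≈ 8.76 mT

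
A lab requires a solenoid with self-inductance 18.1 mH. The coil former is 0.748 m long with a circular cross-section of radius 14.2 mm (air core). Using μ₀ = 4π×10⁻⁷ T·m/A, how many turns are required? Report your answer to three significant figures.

A = πr² = π(1.420×10^-2 m)² = 6.3347×10^-4 m².
From L = μ₀N²A/ℓ, N = √(Lℓ / (μ₀A)).
N = √[(1.810×10^-2)(0.748) / ((4π×10⁻⁷)×6.3347×10^-4)] = √(1.701×10^7) ≈ 4124.0.

N ≈ 4120 turns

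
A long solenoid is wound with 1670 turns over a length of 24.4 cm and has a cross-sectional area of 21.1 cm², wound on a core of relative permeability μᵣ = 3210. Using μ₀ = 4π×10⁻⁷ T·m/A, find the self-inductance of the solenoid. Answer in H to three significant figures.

A = 21.1 cm² = 2.110×10^-3 m².
For a long solenoid, L = μ₀μᵣN²A/ℓ.
L = (4π×10⁻⁷)(3210)(1670)²(2.110×10^-3)/(0.244 m) = 97.28 H.

L ≈ 97.3 H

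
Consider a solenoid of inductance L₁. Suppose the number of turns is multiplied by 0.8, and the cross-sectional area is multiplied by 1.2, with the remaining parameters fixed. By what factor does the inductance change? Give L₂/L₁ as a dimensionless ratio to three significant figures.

For a solenoid, L ∝ μᵣN²A/ℓ.
L₂/L₁ = (0.8)^2 × (1.2) = 0.768.

L₂/L₁ = 0.768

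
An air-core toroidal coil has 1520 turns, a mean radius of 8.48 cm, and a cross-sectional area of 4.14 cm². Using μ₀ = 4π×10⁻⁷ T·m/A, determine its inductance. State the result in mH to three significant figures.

For a thin toroid, L = μ₀N²A/(2πR).
L = (4π×10⁻⁷)(1520)²(4.140×10^-4) / (2π×8.480×10^-2 m) = 2.256×10^-3 H.

L ≈ 2.26 mH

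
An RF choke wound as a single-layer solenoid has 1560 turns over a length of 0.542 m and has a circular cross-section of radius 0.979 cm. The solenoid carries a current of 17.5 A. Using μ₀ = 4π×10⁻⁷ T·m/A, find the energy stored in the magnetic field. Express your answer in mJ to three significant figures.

A = πr² = π(9.790×10^-3 m)² = 3.011×10^-4 m².
L = μ₀N²A/ℓ = (4π×10⁻⁷)(1560)²(3.011×10^-4)/(0.542) = 1.699×10^-3 H.
U = ½LI² = ½(1.699×10^-3)(17.5)² = 0.2601 J.

U ≈ 260 mJ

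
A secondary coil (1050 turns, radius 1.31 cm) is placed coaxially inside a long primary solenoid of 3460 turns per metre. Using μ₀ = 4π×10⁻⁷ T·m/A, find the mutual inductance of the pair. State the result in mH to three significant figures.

M ≈ 2.46 mH

The outer solenoid produces a uniform field B₁ = μ₀n₁I₁ across the inner coil,
so the flux linkage is N₂Φ = N₂B₁A₂ = μ₀n₁N₂A₂·I₁, giving M = μ₀n₁N₂A₂.
A₂ = πr² = π(1.310×10^-2 m)² = 5.391×10^-4 m².
M = (4π×10⁻⁷)(3460)(1050)(5.391×10^-4) = 2.461×10^-3 H.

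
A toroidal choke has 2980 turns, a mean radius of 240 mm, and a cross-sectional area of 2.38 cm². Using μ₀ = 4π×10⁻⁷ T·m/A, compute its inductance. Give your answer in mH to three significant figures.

For a thin toroid, L = μ₀N²A/(2πR).
L = (4π×10⁻⁷)(2980)²(2.380×10^-4) / (2π×0.24 m) = 1.761×10^-3 H.

L ≈ 1.76 mH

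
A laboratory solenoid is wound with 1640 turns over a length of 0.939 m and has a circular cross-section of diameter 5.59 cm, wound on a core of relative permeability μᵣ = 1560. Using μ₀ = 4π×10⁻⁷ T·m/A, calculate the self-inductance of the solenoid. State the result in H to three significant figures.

L ≈ 13.8 H

A = π(d/2)² = π(2.795×10^-2 m)² = 2.454×10^-3 m².
For a long solenoid, L = μ₀μᵣN²A/ℓ.
L = (4π×10⁻⁷)(1560)(1640)²(2.454×10^-3)/(0.939 m) = 13.78 H.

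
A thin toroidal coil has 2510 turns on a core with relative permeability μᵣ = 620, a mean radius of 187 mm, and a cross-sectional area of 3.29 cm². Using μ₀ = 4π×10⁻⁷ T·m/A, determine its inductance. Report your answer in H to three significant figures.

L ≈ 1.37 H

For a thin toroid, L = μ₀μᵣN²A/(2πR).
L = (4π×10⁻⁷)(620)(2510)²(3.290×10^-4) / (2π×0.187 m) = 1.374 H.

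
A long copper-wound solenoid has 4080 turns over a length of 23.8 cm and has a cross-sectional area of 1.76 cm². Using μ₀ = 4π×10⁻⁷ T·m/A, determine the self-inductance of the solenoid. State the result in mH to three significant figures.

L ≈ 15.5 mH

A = 1.76 cm² = 1.760×10^-4 m².
For a long solenoid, L = μ₀N²A/ℓ.
L = (4π×10⁻⁷)(4080)²(1.760×10^-4)/(0.238 m) = 1.547×10^-2 H.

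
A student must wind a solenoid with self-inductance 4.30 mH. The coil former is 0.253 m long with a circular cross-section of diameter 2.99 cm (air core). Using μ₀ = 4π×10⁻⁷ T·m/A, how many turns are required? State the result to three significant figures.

A = π(d/2)² = π(1.495×10^-2 m)² = 7.022×10^-4 m².
From L = μ₀N²A/ℓ, N = √(Lℓ / (μ₀A)).
N = √[(4.300×10^-3)(0.253) / ((4π×10⁻⁷)×7.022×10^-4)] = √(1.233×10^6) ≈ 1110.4.

N ≈ 1110 turns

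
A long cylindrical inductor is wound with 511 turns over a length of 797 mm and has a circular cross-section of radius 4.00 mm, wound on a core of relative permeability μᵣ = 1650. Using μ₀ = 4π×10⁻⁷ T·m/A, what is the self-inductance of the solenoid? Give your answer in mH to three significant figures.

A = πr² = π(4.000×10^-3 m)² = 5.027×10^-5 m².
For a long solenoid, L = μ₀μᵣN²A/ℓ.
L = (4π×10⁻⁷)(1650)(511)²(5.027×10^-5)/(0.797 m) = 3.4147×10^-2 H.

L ≈ 34.1 mH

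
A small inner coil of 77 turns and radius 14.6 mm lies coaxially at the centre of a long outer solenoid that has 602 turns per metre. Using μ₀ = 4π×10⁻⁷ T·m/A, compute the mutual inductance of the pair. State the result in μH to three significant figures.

M ≈ 39.0 μH

The outer solenoid produces a uniform field B₁ = μ₀n₁I₁ across the inner coil,
so the flux linkage is N₂Φ = N₂B₁A₂ = μ₀n₁N₂A₂·I₁, giving M = μ₀n₁N₂A₂.
A₂ = πr² = π(1.460×10^-2 m)² = 6.697×10^-4 m².
M = (4π×10⁻⁷)(602)(77)(6.697×10^-4) = 3.901×10^-5 H.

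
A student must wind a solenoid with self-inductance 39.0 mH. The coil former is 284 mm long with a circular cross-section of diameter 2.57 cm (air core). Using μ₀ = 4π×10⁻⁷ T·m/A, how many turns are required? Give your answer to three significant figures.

N ≈ 4120 turns

A = π(d/2)² = π(1.285×10^-2 m)² = 5.187×10^-4 m².
From L = μ₀N²A/ℓ, N = √(Lℓ / (μ₀A)).
N = √[(3.900×10^-2)(0.284) / ((4π×10⁻⁷)×5.187×10^-4)] = √(1.699×10^7) ≈ 4122.0.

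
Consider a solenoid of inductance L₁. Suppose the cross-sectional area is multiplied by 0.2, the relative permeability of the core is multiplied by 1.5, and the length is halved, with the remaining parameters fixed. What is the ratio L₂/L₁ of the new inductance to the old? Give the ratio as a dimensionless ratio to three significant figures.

For a solenoid, L ∝ μᵣN²A/ℓ.
L₂/L₁ = (0.2) × (1.5) × (0.5)^-1 = 0.600.

L₂/L₁ = 0.600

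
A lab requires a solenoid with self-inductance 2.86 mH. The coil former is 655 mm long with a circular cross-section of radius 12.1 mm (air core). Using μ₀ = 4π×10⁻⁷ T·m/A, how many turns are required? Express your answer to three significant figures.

N ≈ 1800 turns

A = πr² = π(1.210×10^-2 m)² = 4.600×10^-4 m².
From L = μ₀N²A/ℓ, N = √(Lℓ / (μ₀A)).
N = √[(2.860×10^-3)(0.655) / ((4π×10⁻⁷)×4.600×10^-4)] = √(3.241×10^6) ≈ 1800.3.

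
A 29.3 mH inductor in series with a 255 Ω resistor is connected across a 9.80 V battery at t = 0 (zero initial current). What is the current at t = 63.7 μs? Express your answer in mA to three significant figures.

τ = L/R = 2.930×10^-2/255 = 1.149×10^-4 s; final current I_∞ = ε/R = 9.80/255 = 3.843×10^-2 A.
I(t) = I_∞(1 − e^(−t/τ)) with t/τ = 0.554.
I = (3.843×10^-2)(1 − e^(−0.554)) = 1.636×10^-2 A.

I ≈ 16.4 mA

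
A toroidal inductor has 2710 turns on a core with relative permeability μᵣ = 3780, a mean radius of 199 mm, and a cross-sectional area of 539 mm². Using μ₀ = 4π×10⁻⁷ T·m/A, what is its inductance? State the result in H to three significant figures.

For a thin toroid, L = μ₀μᵣN²A/(2πR).
L = (4π×10⁻⁷)(3780)(2710)²(5.390×10^-4) / (2π×0.199 m) = 15.04 H.

L ≈ 15.0 H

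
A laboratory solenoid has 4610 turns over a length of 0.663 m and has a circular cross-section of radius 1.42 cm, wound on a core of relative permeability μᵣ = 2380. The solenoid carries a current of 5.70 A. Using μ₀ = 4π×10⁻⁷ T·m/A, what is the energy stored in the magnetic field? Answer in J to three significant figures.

U ≈ 987 J

A = πr² = π(1.420×10^-2 m)² = 6.3347×10^-4 m².
L = μ₀μᵣN²A/ℓ = (4π×10⁻⁷)(2380)(4610)²(6.3347×10^-4)/(0.663) = 60.73 H.
U = ½LI² = ½(60.73)(5.70)² = 986.6 J.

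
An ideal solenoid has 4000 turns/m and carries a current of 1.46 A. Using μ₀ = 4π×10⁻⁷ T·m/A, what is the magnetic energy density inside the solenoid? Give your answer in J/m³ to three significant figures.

B = μ₀nI = (4π×10⁻⁷)(4.000×10^3)(1.46) = 7.339×10^-3 T.
u = B²/(2μ₀) = (7.339×10^-3)²/(2×4π×10⁻⁷) = 21.43 J/m³.

u ≈ 21.4 J/m³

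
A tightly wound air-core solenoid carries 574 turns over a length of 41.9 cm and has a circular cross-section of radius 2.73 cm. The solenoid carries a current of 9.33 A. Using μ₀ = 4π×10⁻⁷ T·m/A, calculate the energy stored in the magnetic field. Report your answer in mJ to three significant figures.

A = πr² = π(2.730×10^-2 m)² = 2.341×10^-3 m².
L = μ₀N²A/ℓ = (4π×10⁻⁷)(574)²(2.341×10^-3)/(0.419) = 2.314×10^-3 H.
U = ½LI² = ½(2.314×10^-3)(9.33)² = 0.1007 J.

U ≈ 101 mJ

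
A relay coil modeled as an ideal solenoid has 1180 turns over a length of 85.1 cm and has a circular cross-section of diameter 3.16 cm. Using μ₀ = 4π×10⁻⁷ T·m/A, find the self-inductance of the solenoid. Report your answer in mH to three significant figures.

A = π(d/2)² = π(1.580×10^-2 m)² = 7.843×10^-4 m².
For a long solenoid, L = μ₀N²A/ℓ.
L = (4π×10⁻⁷)(1180)²(7.843×10^-4)/(0.851 m) = 1.613×10^-3 H.

L ≈ 1.61 mH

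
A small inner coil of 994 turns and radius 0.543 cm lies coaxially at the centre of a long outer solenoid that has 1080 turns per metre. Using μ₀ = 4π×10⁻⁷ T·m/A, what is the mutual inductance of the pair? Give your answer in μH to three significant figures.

The outer solenoid produces a uniform field B₁ = μ₀n₁I₁ across the inner coil,
so the flux linkage is N₂Φ = N₂B₁A₂ = μ₀n₁N₂A₂·I₁, giving M = μ₀n₁N₂A₂.
A₂ = πr² = π(5.430×10^-3 m)² = 9.263×10^-5 m².
M = (4π×10⁻⁷)(1080)(994)(9.263×10^-5) = 1.250×10^-4 H.

M ≈ 125 μH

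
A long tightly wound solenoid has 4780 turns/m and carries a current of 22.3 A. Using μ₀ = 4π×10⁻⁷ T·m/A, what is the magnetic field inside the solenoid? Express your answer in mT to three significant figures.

Inside a long solenoid, B = μ₀nI.
B = (4π×10⁻⁷)(4.780×10^3 m⁻¹)(22.3 A) = 0.1339 T.

B ≈ 134 mT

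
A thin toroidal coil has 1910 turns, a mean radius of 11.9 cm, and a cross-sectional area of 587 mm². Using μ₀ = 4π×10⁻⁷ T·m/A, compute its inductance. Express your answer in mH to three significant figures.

L ≈ 3.60 mH

For a thin toroid, L = μ₀N²A/(2πR).
L = (4π×10⁻⁷)(1910)²(5.870×10^-4) / (2π×0.119 m) = 3.599×10^-3 H.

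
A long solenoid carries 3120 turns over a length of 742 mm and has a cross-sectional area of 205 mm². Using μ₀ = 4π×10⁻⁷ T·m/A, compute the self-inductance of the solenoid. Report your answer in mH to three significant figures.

A = 205 mm² = 2.050×10^-4 m².
For a long solenoid, L = μ₀N²A/ℓ.
L = (4π×10⁻⁷)(3120)²(2.050×10^-4)/(0.742 m) = 3.380×10^-3 H.

L ≈ 3.38 mH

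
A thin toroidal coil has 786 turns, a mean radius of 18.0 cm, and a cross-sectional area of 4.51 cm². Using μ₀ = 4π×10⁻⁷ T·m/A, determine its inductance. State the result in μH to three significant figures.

For a thin toroid, L = μ₀N²A/(2πR).
L = (4π×10⁻⁷)(786)²(4.510×10^-4) / (2π×0.18 m) = 3.096×10^-4 H.

L ≈ 310 μH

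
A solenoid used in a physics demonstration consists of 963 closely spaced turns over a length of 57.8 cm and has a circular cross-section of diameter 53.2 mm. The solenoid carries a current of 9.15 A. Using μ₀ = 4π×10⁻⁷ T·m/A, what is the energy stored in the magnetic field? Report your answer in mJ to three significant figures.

U ≈ 188 mJ

A = π(d/2)² = π(2.660×10^-2 m)² = 2.223×10^-3 m².
L = μ₀N²A/ℓ = (4π×10⁻⁷)(963)²(2.223×10^-3)/(0.578) = 4.482×10^-3 H.
U = ½LI² = ½(4.482×10^-3)(9.15)² = 0.1876 J.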